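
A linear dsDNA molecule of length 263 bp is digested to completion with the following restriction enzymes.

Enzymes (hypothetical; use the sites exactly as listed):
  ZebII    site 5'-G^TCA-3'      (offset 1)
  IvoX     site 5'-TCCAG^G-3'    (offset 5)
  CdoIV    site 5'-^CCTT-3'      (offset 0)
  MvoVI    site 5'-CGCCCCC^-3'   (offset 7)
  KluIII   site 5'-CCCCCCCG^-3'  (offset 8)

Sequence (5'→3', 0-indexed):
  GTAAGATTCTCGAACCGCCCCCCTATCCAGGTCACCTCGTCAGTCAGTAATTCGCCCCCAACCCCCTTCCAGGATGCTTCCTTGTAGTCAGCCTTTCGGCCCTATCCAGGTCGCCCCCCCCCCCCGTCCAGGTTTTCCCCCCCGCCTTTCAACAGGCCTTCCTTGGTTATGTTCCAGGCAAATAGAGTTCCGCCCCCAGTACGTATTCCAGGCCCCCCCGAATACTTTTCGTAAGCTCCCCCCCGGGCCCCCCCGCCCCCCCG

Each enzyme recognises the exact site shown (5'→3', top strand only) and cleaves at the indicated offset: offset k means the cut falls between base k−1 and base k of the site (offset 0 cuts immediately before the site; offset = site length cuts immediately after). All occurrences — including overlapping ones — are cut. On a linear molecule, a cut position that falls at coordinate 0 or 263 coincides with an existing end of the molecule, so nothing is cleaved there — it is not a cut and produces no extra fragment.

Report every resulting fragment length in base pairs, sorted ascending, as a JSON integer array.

Per-enzyme occurrences:
  ZebII (GTCA, off=1): starts [30, 38, 42, 86] → cuts [31, 39, 43, 87]
  IvoX (TCCAGG, off=5): starts [25, 67, 104, 126, 172, 206] → cuts [30, 72, 109, 131, 177, 211]
  CdoIV (CCTT, off=0): starts [64, 79, 91, 144, 156, 160] → cuts [64, 79, 91, 144, 156, 160]
  MvoVI (CGCCCCC, off=7): starts [15, 52, 111, 190, 253] → cuts [22, 59, 118, 197, 260]
  KluIII (CCCCCCCG, off=8): starts [118, 136, 212, 237, 247, 255] → cuts [126, 144, 220, 245, 255] (position 263 is a terminus of the linear molecule — no cut)

Pooled cuts: [22, 30, 31, 39, 43, 59, 64, 72, 79, 87, 91, 109, 118, 126, 131, 144, 156, 160, 177, 197, 211, 220, 245, 255, 260]

Fragments:
  [0,22): 22 bp
  [22,30): 8 bp
  [30,31): 1 bp
  [31,39): 8 bp
  [39,43): 4 bp
  [43,59): 16 bp
  [59,64): 5 bp
  [64,72): 8 bp
  [72,79): 7 bp
  [79,87): 8 bp
  [87,91): 4 bp
  [91,109): 18 bp
  [109,118): 9 bp
  [118,126): 8 bp
  [126,131): 5 bp
  [131,144): 13 bp
  [144,156): 12 bp
  [156,160): 4 bp
  [160,177): 17 bp
  [177,197): 20 bp
  [197,211): 14 bp
  [211,220): 9 bp
  [220,245): 25 bp
  [245,255): 10 bp
  [255,260): 5 bp
  [260,263): 3 bp

[1,3,4,4,4,5,5,5,7,8,8,8,8,8,9,9,10,12,13,14,16,17,18,20,22,25]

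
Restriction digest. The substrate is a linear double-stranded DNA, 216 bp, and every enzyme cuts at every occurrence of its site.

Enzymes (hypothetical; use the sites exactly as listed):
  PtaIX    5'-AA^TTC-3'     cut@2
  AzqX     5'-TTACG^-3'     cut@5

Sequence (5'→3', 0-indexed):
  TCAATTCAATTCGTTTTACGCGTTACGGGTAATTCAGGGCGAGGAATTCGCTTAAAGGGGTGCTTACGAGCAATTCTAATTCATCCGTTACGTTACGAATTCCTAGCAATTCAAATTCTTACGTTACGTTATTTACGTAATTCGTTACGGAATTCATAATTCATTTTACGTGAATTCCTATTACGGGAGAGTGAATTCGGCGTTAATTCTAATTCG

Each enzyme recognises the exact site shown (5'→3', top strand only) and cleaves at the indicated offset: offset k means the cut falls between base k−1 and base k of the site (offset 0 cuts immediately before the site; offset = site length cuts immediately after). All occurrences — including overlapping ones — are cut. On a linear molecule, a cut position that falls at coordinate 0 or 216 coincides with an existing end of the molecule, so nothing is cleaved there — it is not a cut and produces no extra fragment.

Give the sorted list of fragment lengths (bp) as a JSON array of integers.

[2,3,3,4,4,4,5,5,5,5,5,6,6,6,7,7,8,9,9,10,10,11,11,11,11,13,14,22]

Per-enzyme occurrences:
  PtaIX (AATTC, off=2): starts [2, 7, 30, 44, 71, 77, 97, 107, 113, 138, 150, 157, 172, 193, 204, 210] → cuts [4, 9, 32, 46, 73, 79, 99, 109, 115, 140, 152, 159, 174, 195, 206, 212]
  AzqX (TTACG, off=5): starts [15, 22, 63, 87, 92, 118, 123, 132, 144, 165, 180] → cuts [20, 27, 68, 92, 97, 123, 128, 137, 149, 170, 185]

All cut coordinates (distinct, sorted): [4, 9, 20, 27, 32, 46, 68, 73, 79, 92, 97, 99, 109, 115, 123, 128, 137, 140, 149, 152, 159, 170, 174, 185, 195, 206, 212]

Fragments:
  [0,4): 4 bp
  [4,9): 5 bp
  [9,20): 11 bp
  [20,27): 7 bp
  [27,32): 5 bp
  [32,46): 14 bp
  [46,68): 22 bp
  [68,73): 5 bp
  [73,79): 6 bp
  [79,92): 13 bp
  [92,97): 5 bp
  [97,99): 2 bp
  [99,109): 10 bp
  [109,115): 6 bp
  [115,123): 8 bp
  [123,128): 5 bp
  [128,137): 9 bp
  [137,140): 3 bp
  [140,149): 9 bp
  [149,152): 3 bp
  [152,159): 7 bp
  [159,170): 11 bp
  [170,174): 4 bp
  [174,185): 11 bp
  [185,195): 10 bp
  [195,206): 11 bp
  [206,212): 6 bp
  [212,216): 4 bp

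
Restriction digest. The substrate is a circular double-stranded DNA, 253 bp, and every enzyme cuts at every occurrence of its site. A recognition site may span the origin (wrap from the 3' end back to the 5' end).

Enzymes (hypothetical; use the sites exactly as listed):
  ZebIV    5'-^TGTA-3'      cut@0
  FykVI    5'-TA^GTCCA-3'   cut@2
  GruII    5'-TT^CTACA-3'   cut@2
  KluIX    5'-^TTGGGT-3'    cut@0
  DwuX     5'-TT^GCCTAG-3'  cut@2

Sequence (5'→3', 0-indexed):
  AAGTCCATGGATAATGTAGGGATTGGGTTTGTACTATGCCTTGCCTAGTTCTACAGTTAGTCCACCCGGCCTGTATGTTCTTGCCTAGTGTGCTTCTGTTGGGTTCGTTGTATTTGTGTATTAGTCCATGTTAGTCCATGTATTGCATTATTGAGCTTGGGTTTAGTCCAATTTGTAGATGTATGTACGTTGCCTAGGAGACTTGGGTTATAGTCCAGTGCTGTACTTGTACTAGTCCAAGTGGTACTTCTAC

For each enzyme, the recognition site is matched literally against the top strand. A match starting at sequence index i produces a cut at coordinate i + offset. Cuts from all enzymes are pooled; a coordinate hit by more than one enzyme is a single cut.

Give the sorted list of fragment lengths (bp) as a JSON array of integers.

[4,5,6,6,7,7,7,8,8,8,8,8,9,9,9,10,10,10,11,11,12,13,15,16,18,18]

Site scan:
  ZebIV (TGTA, off=0): starts [14, 29, 71, 108, 116, 138, 173, 179, 183, 221, 227] → cuts [14, 29, 71, 108, 116, 138, 173, 179, 183, 221, 227]
  FykVI (TAGTCCA, off=2): starts [57, 121, 131, 163, 210, 232] → cuts [59, 123, 133, 165, 212, 234]
  GruII (TTCTACA, off=2): starts [48, 247] → cuts [50, 249]
  KluIX (TTGGGT, off=0): starts [22, 98, 156, 202] → cuts [22, 98, 156, 202]
  DwuX (TTGCCTAG, off=2): starts [40, 80, 189] → cuts [42, 82, 191]

Pooled cuts: [14, 22, 29, 42, 50, 59, 71, 82, 98, 108, 116, 123, 133, 138, 156, 165, 173, 179, 183, 191, 202, 212, 221, 227, 234, 249]

Fragments:
  14→22: 8 bp
  22→29: 7 bp
  29→42: 13 bp
  42→50: 8 bp
  50→59: 9 bp
  59→71: 12 bp
  71→82: 11 bp
  82→98: 16 bp
  98→108: 10 bp
  108→116: 8 bp
  116→123: 7 bp
  123→133: 10 bp
  133→138: 5 bp
  138→156: 18 bp
  156→165: 9 bp
  165→173: 8 bp
  173→179: 6 bp
  179→183: 4 bp
  183→191: 8 bp
  191→202: 11 bp
  202→212: 10 bp
  212→221: 9 bp
  221→227: 6 bp
  227→234: 7 bp
  234→249: 15 bp
  249→14 (wrap): 253-249+14 = 18 bp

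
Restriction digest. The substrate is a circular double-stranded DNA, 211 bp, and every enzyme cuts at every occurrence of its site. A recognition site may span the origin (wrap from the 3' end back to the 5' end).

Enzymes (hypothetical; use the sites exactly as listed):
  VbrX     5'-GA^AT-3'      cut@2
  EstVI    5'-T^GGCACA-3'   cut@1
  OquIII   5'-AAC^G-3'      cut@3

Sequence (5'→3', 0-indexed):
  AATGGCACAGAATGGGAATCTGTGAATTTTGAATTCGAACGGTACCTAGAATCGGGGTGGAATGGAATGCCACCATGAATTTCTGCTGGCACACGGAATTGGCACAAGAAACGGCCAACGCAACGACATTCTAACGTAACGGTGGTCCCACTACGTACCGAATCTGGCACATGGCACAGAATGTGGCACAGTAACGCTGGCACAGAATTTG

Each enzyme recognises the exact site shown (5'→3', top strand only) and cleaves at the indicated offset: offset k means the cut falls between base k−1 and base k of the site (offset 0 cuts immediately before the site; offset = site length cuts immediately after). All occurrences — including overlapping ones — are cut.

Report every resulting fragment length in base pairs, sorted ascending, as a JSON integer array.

[2,3,3,4,4,5,5,5,6,6,7,7,7,8,8,8,8,8,9,10,10,11,11,11,12,12,21]

Scan for sites:
  VbrX GAAT/2: at [9, 15, 23, 30, 48, 59, 64, 76, 95, 159, 178, 204, 210] ⇒ [1, 11, 17, 25, 32, 50, 61, 66, 78, 97, 161, 180, 206]
  EstVI TGGCACA/1: at [2, 86, 99, 164, 171, 183, 197] ⇒ [3, 87, 100, 165, 172, 184, 198]
  OquIII AACG/3: at [37, 109, 116, 121, 132, 137, 192] ⇒ [40, 112, 119, 124, 135, 140, 195]

Pooled cuts: [1, 3, 11, 17, 25, 32, 40, 50, 61, 66, 78, 87, 97, 100, 112, 119, 124, 135, 140, 161, 165, 172, 180, 184, 195, 198, 206]

Fragments:
  1→3: 2 bp
  3→11: 8 bp
  11→17: 6 bp
  17→25: 8 bp
  25→32: 7 bp
  32→40: 8 bp
  40→50: 10 bp
  50→61: 11 bp
  61→66: 5 bp
  66→78: 12 bp
  78→87: 9 bp
  87→97: 10 bp
  97→100: 3 bp
  100→112: 12 bp
  112→119: 7 bp
  119→124: 5 bp
  124→135: 11 bp
  135→140: 5 bp
  140→161: 21 bp
  161→165: 4 bp
  165→172: 7 bp
  172→180: 8 bp
  180→184: 4 bp
  184→195: 11 bp
  195→198: 3 bp
  198→206: 8 bp
  206→1 (wrap): 211-206+1 = 6 bp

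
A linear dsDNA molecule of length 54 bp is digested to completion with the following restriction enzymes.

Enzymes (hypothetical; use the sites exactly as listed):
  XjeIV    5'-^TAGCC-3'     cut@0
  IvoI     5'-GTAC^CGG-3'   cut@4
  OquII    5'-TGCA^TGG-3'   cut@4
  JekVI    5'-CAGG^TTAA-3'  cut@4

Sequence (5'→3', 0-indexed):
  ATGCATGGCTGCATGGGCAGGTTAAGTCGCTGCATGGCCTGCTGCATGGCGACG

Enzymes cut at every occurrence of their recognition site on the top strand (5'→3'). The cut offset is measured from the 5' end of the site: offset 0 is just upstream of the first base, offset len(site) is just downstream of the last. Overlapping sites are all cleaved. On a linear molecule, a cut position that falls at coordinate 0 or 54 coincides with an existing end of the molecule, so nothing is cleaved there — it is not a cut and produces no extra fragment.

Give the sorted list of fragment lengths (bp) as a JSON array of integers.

[5,8,8,8,12,13]

Scan for sites:
  XjeIV (TAGCC, off=0): no sites
  IvoI (GTACCGG, off=4): no sites
  OquII TGCATGG/4: at [1, 9, 30, 42] ⇒ [5, 13, 34, 46]
  JekVI CAGGTTAA/4: at [17] ⇒ [21]

All cut coordinates (distinct, sorted): [5, 13, 21, 34, 46]

Fragment lengths:
  [0,5): 5 bp
  [5,13): 8 bp
  [13,21): 8 bp
  [21,34): 13 bp
  [34,46): 12 bp
  [46,54): 8 bp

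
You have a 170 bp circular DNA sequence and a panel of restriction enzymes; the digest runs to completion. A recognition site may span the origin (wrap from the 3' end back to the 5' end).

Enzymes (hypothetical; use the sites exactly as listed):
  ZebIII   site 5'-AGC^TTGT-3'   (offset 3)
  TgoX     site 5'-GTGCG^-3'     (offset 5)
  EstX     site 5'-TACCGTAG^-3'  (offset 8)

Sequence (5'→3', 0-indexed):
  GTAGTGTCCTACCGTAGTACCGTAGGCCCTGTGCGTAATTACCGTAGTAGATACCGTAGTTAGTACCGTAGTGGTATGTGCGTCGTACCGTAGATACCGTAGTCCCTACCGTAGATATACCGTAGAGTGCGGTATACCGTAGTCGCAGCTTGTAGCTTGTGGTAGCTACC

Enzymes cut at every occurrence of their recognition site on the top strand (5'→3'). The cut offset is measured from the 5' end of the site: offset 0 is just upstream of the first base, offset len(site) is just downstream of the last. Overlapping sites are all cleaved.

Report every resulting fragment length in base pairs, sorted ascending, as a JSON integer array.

Site scan:
  ZebIII (AGCTTGT, off=3): starts [146, 153] → cuts [149, 156]
  TgoX (GTGCG, off=5): starts [30, 77, 126] → cuts [35, 82, 131]
  EstX (TACCGTAG, off=8): starts [9, 17, 39, 51, 63, 85, 94, 106, 117, 134, 166] → cuts [4, 17, 25, 47, 59, 71, 93, 102, 114, 125, 142]

All cut coordinates (distinct, sorted): [4, 17, 25, 35, 47, 59, 71, 82, 93, 102, 114, 125, 131, 142, 149, 156]

Fragment lengths:
  4→17: 13 bp
  17→25: 8 bp
  25→35: 10 bp
  35→47: 12 bp
  47→59: 12 bp
  59→71: 12 bp
  71→82: 11 bp
  82→93: 11 bp
  93→102: 9 bp
  102→114: 12 bp
  114→125: 11 bp
  125→131: 6 bp
  131→142: 11 bp
  142→149: 7 bp
  149→156: 7 bp
  156→4 (wrap): 170-156+4 = 18 bp

[6,7,7,8,9,10,11,11,11,11,12,12,12,12,13,18]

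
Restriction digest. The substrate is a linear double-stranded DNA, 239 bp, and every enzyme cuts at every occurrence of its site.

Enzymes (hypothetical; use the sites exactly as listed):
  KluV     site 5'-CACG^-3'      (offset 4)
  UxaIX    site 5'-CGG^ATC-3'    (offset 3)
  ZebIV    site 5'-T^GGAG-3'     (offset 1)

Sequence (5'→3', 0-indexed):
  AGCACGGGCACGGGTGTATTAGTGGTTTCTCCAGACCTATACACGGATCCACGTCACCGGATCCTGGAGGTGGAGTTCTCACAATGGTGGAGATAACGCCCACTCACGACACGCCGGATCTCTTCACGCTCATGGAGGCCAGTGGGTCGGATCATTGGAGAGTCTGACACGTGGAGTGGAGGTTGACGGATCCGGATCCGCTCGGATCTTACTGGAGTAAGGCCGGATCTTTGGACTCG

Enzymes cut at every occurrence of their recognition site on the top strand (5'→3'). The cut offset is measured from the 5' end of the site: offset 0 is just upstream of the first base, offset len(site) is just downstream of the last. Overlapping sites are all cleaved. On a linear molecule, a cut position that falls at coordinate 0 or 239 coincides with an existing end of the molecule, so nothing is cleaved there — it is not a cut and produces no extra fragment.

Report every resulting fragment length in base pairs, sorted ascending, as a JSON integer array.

Scan for sites:
  KluV CACG/4: at [2, 8, 41, 49, 104, 109, 124, 167] ⇒ [6, 12, 45, 53, 108, 113, 128, 171]
  UxaIX CGGATC/3: at [43, 57, 114, 147, 186, 192, 202, 223] ⇒ [46, 60, 117, 150, 189, 195, 205, 226]
  ZebIV TGGAG/1: at [64, 70, 87, 132, 155, 171, 176, 212] ⇒ [65, 71, 88, 133, 156, 172, 177, 213]

Pooled cuts: [6, 12, 45, 46, 53, 60, 65, 71, 88, 108, 113, 117, 128, 133, 150, 156, 171, 172, 177, 189, 195, 205, 213, 226]

Fragments:
  [0,6): 6 bp
  [6,12): 6 bp
  [12,45): 33 bp
  [45,46): 1 bp
  [46,53): 7 bp
  [53,60): 7 bp
  [60,65): 5 bp
  [65,71): 6 bp
  [71,88): 17 bp
  [88,108): 20 bp
  [108,113): 5 bp
  [113,117): 4 bp
  [117,128): 11 bp
  [128,133): 5 bp
  [133,150): 17 bp
  [150,156): 6 bp
  [156,171): 15 bp
  [171,172): 1 bp
  [172,177): 5 bp
  [177,189): 12 bp
  [189,195): 6 bp
  [195,205): 10 bp
  [205,213): 8 bp
  [213,226): 13 bp
  [226,239): 13 bp

[1,1,4,5,5,5,5,6,6,6,6,6,7,7,8,10,11,12,13,13,15,17,17,20,33]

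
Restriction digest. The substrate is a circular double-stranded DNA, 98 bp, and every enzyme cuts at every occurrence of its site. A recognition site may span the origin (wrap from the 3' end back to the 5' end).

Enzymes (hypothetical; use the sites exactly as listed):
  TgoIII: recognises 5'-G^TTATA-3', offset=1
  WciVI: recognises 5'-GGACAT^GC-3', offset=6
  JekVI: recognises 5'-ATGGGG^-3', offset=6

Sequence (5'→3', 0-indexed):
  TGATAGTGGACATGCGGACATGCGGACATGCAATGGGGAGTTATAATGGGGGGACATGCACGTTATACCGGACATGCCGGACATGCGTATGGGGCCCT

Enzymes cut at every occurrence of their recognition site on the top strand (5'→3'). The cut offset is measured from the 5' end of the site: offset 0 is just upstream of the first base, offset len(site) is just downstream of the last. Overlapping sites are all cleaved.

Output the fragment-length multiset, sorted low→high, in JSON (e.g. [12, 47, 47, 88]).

[2,5,6,8,8,9,9,10,11,13,17]

Per-enzyme occurrences:
  TgoIII GTTATA/1: at [39, 61] ⇒ [40, 62]
  WciVI GGACATGC/6: at [7, 15, 23, 51, 69, 78] ⇒ [13, 21, 29, 57, 75, 84]
  JekVI ATGGGG/6: at [32, 45, 88] ⇒ [38, 51, 94]

Pooled cuts: [13, 21, 29, 38, 40, 51, 57, 62, 75, 84, 94]

Fragment lengths:
  13→21: 8 bp
  21→29: 8 bp
  29→38: 9 bp
  38→40: 2 bp
  40→51: 11 bp
  51→57: 6 bp
  57→62: 5 bp
  62→75: 13 bp
  75→84: 9 bp
  84→94: 10 bp
  94→13 (wrap): 98-94+13 = 17 bp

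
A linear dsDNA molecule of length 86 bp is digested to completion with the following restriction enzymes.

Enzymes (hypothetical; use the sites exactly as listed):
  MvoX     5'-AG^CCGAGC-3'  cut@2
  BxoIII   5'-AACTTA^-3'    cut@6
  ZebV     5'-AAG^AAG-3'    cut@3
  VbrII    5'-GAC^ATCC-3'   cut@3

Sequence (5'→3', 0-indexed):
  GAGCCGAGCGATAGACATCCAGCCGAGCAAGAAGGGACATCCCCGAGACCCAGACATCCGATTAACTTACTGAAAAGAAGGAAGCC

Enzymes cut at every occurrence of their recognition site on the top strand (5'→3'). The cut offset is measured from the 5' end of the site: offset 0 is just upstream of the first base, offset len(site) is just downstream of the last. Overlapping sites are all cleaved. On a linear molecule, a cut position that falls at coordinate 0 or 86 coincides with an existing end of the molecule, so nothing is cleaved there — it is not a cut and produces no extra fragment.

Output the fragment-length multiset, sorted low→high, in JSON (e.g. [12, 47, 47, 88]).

[3,6,7,8,9,9,13,14,17]

Scan for sites:
  MvoX (AGCCGAGC, off=2): starts [1, 20] → cuts [3, 22]
  BxoIII (AACTTA, off=6): starts [63] → cuts [69]
  ZebV (AAGAAG, off=3): starts [28, 74] → cuts [31, 77]
  VbrII (GACATCC, off=3): starts [13, 35, 52] → cuts [16, 38, 55]

All cut coordinates (distinct, sorted): [3, 16, 22, 31, 38, 55, 69, 77]

Fragment lengths:
  [0,3): 3 bp
  [3,16): 13 bp
  [16,22): 6 bp
  [22,31): 9 bp
  [31,38): 7 bp
  [38,55): 17 bp
  [55,69): 14 bp
  [69,77): 8 bp
  [77,86): 9 bp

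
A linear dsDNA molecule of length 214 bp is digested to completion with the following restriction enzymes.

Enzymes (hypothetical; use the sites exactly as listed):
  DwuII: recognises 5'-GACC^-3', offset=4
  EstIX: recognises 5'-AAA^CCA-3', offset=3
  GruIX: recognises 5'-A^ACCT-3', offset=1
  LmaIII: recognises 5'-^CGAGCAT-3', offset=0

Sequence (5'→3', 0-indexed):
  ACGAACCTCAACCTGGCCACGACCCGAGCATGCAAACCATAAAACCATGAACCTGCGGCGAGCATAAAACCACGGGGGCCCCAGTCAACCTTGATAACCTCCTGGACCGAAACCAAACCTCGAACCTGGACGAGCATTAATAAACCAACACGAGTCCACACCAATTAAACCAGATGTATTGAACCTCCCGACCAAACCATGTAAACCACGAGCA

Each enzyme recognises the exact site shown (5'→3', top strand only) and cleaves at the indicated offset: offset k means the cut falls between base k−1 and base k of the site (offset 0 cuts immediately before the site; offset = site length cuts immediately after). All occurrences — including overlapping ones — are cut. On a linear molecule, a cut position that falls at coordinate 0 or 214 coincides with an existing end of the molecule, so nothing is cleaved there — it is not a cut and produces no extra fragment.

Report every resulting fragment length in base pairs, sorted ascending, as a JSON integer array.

Scan for sites:
  DwuII GACC/4: at [20, 104, 189] ⇒ [24, 108, 193]
  EstIX AAACCA/3: at [33, 41, 66, 109, 141, 166, 193, 202] ⇒ [36, 44, 69, 112, 144, 169, 196, 205]
  GruIX AACCT/1: at [3, 9, 49, 86, 95, 115, 122, 181] ⇒ [4, 10, 50, 87, 96, 116, 123, 182]
  LmaIII CGAGCAT/0: at [24, 58, 130] ⇒ [24, 58, 130]

All cut coordinates (distinct, sorted): [4, 10, 24, 36, 44, 50, 58, 69, 87, 96, 108, 112, 116, 123, 130, 144, 169, 182, 193, 196, 205]

Fragments:
  [0,4): 4 bp
  [4,10): 6 bp
  [10,24): 14 bp
  [24,36): 12 bp
  [36,44): 8 bp
  [44,50): 6 bp
  [50,58): 8 bp
  [58,69): 11 bp
  [69,87): 18 bp
  [87,96): 9 bp
  [96,108): 12 bp
  [108,112): 4 bp
  [112,116): 4 bp
  [116,123): 7 bp
  [123,130): 7 bp
  [130,144): 14 bp
  [144,169): 25 bp
  [169,182): 13 bp
  [182,193): 11 bp
  [193,196): 3 bp
  [196,205): 9 bp
  [205,214): 9 bp

[3,4,4,4,6,6,7,7,8,8,9,9,9,11,11,12,12,13,14,14,18,25]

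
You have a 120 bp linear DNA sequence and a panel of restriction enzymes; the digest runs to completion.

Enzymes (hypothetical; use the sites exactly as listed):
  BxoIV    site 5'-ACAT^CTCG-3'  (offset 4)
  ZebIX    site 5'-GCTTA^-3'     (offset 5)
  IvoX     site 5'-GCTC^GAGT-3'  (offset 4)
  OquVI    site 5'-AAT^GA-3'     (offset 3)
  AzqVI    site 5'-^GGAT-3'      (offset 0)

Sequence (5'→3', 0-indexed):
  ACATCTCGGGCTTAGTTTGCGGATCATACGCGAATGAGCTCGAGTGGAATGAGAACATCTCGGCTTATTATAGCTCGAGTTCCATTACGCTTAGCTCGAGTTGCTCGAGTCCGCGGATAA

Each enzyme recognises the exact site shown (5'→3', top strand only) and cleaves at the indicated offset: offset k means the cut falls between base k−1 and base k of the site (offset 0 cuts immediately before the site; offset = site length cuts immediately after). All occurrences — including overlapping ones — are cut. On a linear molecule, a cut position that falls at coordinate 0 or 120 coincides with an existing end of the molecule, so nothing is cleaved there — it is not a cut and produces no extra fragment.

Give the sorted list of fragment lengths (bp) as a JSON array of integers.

Site scan:
  BxoIV ACATCTCG/4: at [0, 54] ⇒ [4, 58]
  ZebIX GCTTA/5: at [9, 62, 88] ⇒ [14, 67, 93]
  IvoX GCTCGAGT/4: at [37, 72, 93, 102] ⇒ [41, 76, 97, 106]
  OquVI AATGA/3: at [32, 47] ⇒ [35, 50]
  AzqVI GGAT/0: at [20, 114] ⇒ [20, 114]

Pooled cuts: [4, 14, 20, 35, 41, 50, 58, 67, 76, 93, 97, 106, 114]

Fragment lengths:
  [0,4): 4 bp
  [4,14): 10 bp
  [14,20): 6 bp
  [20,35): 15 bp
  [35,41): 6 bp
  [41,50): 9 bp
  [50,58): 8 bp
  [58,67): 9 bp
  [67,76): 9 bp
  [76,93): 17 bp
  [93,97): 4 bp
  [97,106): 9 bp
  [106,114): 8 bp
  [114,120): 6 bp

[4,4,6,6,6,8,8,9,9,9,9,10,15,17]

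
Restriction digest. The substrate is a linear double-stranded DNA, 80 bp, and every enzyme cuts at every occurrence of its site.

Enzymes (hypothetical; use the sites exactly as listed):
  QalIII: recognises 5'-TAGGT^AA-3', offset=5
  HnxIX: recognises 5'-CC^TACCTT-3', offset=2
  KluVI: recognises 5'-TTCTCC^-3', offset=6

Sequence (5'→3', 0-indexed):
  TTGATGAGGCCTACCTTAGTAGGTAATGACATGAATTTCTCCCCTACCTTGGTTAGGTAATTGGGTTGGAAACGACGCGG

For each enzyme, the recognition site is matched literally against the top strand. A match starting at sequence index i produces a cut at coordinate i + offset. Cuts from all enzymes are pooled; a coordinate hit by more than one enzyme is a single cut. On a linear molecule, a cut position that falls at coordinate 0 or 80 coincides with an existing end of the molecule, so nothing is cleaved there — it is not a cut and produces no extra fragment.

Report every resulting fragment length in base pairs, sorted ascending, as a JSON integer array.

[2,11,13,14,18,22]

Per-enzyme occurrences:
  QalIII (TAGGTAA, off=5): starts [19, 53] → cuts [24, 58]
  HnxIX (CCTACCTT, off=2): starts [9, 42] → cuts [11, 44]
  KluVI (TTCTCC, off=6): starts [36] → cuts [42]

All cut coordinates (distinct, sorted): [11, 24, 42, 44, 58]

Fragment lengths:
  [0,11): 11 bp
  [11,24): 13 bp
  [24,42): 18 bp
  [42,44): 2 bp
  [44,58): 14 bp
  [58,80): 22 bp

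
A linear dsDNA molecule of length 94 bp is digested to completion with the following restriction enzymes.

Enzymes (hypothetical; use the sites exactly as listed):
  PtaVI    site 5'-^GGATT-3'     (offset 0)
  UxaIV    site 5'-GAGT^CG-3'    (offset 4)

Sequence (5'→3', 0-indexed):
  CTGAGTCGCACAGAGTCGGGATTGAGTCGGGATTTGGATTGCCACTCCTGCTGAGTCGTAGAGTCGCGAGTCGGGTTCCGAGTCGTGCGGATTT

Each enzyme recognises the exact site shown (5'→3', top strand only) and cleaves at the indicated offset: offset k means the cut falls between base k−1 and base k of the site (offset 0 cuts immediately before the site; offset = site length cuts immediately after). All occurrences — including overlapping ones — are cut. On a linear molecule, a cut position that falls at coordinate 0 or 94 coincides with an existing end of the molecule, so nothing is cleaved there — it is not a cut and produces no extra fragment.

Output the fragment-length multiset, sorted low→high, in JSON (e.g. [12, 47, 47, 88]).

Site scan:
  PtaVI GGATT/0: at [18, 29, 35, 88] ⇒ [18, 29, 35, 88]
  UxaIV GAGTCG/4: at [2, 12, 23, 52, 60, 67, 79] ⇒ [6, 16, 27, 56, 64, 71, 83]

Pooled cuts: [6, 16, 18, 27, 29, 35, 56, 64, 71, 83, 88]

Fragments:
  [0,6): 6 bp
  [6,16): 10 bp
  [16,18): 2 bp
  [18,27): 9 bp
  [27,29): 2 bp
  [29,35): 6 bp
  [35,56): 21 bp
  [56,64): 8 bp
  [64,71): 7 bp
  [71,83): 12 bp
  [83,88): 5 bp
  [88,94): 6 bp

[2,2,5,6,6,6,7,8,9,10,12,21]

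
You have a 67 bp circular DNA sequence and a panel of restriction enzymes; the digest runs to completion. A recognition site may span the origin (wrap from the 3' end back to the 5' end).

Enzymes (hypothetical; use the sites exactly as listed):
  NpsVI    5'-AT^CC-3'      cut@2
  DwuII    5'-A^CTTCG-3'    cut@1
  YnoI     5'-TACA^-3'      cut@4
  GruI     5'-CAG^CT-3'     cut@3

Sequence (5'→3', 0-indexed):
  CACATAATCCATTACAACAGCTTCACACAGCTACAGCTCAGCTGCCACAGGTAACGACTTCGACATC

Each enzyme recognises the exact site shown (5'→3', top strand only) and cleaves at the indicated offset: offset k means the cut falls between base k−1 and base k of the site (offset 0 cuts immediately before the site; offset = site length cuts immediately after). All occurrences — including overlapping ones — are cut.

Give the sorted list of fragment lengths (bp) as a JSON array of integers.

[1,4,5,5,8,9,9,10,16]

Scan for sites:
  NpsVI (ATCC, off=2): starts [6, 64] → cuts [8, 66]
  DwuII (ACTTCG, off=1): starts [56] → cuts [57]
  YnoI (TACA, off=4): starts [12, 31] → cuts [16, 35]
  GruI (CAGCT, off=3): starts [17, 27, 33, 38] → cuts [20, 30, 36, 41]

All cut coordinates (distinct, sorted): [8, 16, 20, 30, 35, 36, 41, 57, 66]

Fragment lengths:
  8→16: 8 bp
  16→20: 4 bp
  20→30: 10 bp
  30→35: 5 bp
  35→36: 1 bp
  36→41: 5 bp
  41→57: 16 bp
  57→66: 9 bp
  66→8 (wrap): 67-66+8 = 9 bp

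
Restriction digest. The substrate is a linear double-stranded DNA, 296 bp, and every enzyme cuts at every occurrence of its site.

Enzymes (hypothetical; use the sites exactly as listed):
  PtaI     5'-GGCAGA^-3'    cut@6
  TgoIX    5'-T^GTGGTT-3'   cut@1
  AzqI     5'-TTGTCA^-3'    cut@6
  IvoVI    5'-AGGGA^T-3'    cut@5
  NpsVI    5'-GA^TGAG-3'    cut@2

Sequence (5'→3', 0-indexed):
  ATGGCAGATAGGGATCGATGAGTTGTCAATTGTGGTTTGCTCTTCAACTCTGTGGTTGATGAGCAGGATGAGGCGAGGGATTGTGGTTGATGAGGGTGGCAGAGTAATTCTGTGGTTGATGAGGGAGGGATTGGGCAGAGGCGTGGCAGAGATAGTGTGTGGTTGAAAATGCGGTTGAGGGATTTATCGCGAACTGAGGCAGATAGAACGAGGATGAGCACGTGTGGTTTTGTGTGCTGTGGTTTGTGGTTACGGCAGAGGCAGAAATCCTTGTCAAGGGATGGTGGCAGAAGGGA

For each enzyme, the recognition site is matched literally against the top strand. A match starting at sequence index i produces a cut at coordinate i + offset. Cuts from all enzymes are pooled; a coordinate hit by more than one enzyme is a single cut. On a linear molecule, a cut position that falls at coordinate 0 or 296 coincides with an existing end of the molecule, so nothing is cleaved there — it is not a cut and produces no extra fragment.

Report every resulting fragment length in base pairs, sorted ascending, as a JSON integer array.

[2,3,4,5,5,6,6,7,8,8,8,8,8,8,9,9,9,10,10,11,11,11,11,12,13,14,15,20,21,24]

Scan for sites:
  PtaI (GGCAGA, off=6): starts [2, 97, 133, 144, 197, 253, 259, 285] → cuts [8, 103, 139, 150, 203, 259, 265, 291]
  TgoIX (TGTGGTT, off=1): starts [30, 50, 81, 110, 157, 222, 237, 244] → cuts [31, 51, 82, 111, 158, 223, 238, 245]
  AzqI (TTGTCA, off=6): starts [22, 270] → cuts [28, 276]
  IvoVI (AGGGAT, off=5): starts [9, 75, 125, 177, 276] → cuts [14, 80, 130, 182, 281]
  NpsVI (GATGAG, off=2): starts [16, 57, 66, 88, 117, 212] → cuts [18, 59, 68, 90, 119, 214]

Pooled cuts: [8, 14, 18, 28, 31, 51, 59, 68, 80, 82, 90, 103, 111, 119, 130, 139, 150, 158, 182, 203, 214, 223, 238, 245, 259, 265, 276, 281, 291]

Fragment lengths:
  [0,8): 8 bp
  [8,14): 6 bp
  [14,18): 4 bp
  [18,28): 10 bp
  [28,31): 3 bp
  [31,51): 20 bp
  [51,59): 8 bp
  [59,68): 9 bp
  [68,80): 12 bp
  [80,82): 2 bp
  [82,90): 8 bp
  [90,103): 13 bp
  [103,111): 8 bp
  [111,119): 8 bp
  [119,130): 11 bp
  [130,139): 9 bp
  [139,150): 11 bp
  [150,158): 8 bp
  [158,182): 24 bp
  [182,203): 21 bp
  [203,214): 11 bp
  [214,223): 9 bp
  [223,238): 15 bp
  [238,245): 7 bp
  [245,259): 14 bp
  [259,265): 6 bp
  [265,276): 11 bp
  [276,281): 5 bp
  [281,291): 10 bp
  [291,296): 5 bp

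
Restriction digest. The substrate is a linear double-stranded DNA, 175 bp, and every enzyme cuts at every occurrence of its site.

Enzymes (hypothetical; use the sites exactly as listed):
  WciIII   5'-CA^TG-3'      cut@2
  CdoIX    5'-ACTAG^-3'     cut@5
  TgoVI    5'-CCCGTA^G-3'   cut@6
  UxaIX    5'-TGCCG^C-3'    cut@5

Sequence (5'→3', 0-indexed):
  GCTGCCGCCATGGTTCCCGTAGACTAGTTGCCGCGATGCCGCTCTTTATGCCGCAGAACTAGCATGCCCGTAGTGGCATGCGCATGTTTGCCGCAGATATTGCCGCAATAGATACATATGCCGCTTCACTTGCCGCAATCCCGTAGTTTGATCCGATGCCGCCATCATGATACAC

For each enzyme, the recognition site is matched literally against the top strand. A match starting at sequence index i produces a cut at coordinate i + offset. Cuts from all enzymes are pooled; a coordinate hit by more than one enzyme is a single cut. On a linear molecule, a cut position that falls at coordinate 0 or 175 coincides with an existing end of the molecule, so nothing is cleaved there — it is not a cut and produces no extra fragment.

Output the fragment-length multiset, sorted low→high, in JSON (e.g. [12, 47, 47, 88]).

Per-enzyme occurrences:
  WciIII CATG/2: at [8, 62, 76, 82, 165] ⇒ [10, 64, 78, 84, 167]
  CdoIX ACTAG/5: at [22, 57] ⇒ [27, 62]
  TgoVI CCCGTAG/6: at [15, 66, 139] ⇒ [21, 72, 145]
  UxaIX TGCCGC/5: at [2, 28, 36, 48, 88, 100, 118, 130, 156] ⇒ [7, 33, 41, 53, 93, 105, 123, 135, 161]

All cut coordinates (distinct, sorted): [7, 10, 21, 27, 33, 41, 53, 62, 64, 72, 78, 84, 93, 105, 123, 135, 145, 161, 167]

Fragments:
  [0,7): 7 bp
  [7,10): 3 bp
  [10,21): 11 bp
  [21,27): 6 bp
  [27,33): 6 bp
  [33,41): 8 bp
  [41,53): 12 bp
  [53,62): 9 bp
  [62,64): 2 bp
  [64,72): 8 bp
  [72,78): 6 bp
  [78,84): 6 bp
  [84,93): 9 bp
  [93,105): 12 bp
  [105,123): 18 bp
  [123,135): 12 bp
  [135,145): 10 bp
  [145,161): 16 bp
  [161,167): 6 bp
  [167,175): 8 bp

[2,3,6,6,6,6,6,7,8,8,8,9,9,10,11,12,12,12,16,18]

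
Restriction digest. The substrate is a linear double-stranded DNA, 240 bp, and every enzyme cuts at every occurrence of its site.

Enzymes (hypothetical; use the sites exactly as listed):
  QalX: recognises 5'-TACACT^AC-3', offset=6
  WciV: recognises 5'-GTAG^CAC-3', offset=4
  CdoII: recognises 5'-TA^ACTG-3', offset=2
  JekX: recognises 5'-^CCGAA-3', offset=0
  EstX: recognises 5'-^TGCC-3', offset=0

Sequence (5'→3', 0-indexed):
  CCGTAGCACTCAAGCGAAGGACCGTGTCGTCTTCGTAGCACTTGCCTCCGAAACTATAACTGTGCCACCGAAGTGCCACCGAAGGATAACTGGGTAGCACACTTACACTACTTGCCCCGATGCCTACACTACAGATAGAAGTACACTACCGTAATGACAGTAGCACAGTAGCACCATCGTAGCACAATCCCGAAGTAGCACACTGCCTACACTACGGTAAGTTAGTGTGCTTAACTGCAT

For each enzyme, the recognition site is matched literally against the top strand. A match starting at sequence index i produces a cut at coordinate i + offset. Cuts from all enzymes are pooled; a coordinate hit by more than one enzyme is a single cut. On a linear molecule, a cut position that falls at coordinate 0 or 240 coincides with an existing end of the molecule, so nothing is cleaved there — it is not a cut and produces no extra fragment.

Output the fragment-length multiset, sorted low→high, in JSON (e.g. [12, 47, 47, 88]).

[3,4,4,5,5,5,5,6,6,7,7,8,8,9,9,10,10,10,11,11,12,16,17,20,32]

Scan for sites:
  QalX (TACACTAC, off=6): starts [103, 124, 141, 207] → cuts [109, 130, 147, 213]
  WciV (GTAGCAC, off=4): starts [2, 34, 93, 159, 167, 178, 194] → cuts [6, 38, 97, 163, 171, 182, 198]
  CdoII (TAACTG, off=2): starts [56, 86, 231] → cuts [58, 88, 233]
  JekX (CCGAA, off=0): starts [47, 67, 78, 189] → cuts [47, 67, 78, 189]
  EstX (TGCC, off=0): starts [42, 62, 73, 112, 120, 203] → cuts [42, 62, 73, 112, 120, 203]

Pooled cuts: [6, 38, 42, 47, 58, 62, 67, 73, 78, 88, 97, 109, 112, 120, 130, 147, 163, 171, 182, 189, 198, 203, 213, 233]

Fragment lengths:
  [0,6): 6 bp
  [6,38): 32 bp
  [38,42): 4 bp
  [42,47): 5 bp
  [47,58): 11 bp
  [58,62): 4 bp
  [62,67): 5 bp
  [67,73): 6 bp
  [73,78): 5 bp
  [78,88): 10 bp
  [88,97): 9 bp
  [97,109): 12 bp
  [109,112): 3 bp
  [112,120): 8 bp
  [120,130): 10 bp
  [130,147): 17 bp
  [147,163): 16 bp
  [163,171): 8 bp
  [171,182): 11 bp
  [182,189): 7 bp
  [189,198): 9 bp
  [198,203): 5 bp
  [203,213): 10 bp
  [213,233): 20 bp
  [233,240): 7 bp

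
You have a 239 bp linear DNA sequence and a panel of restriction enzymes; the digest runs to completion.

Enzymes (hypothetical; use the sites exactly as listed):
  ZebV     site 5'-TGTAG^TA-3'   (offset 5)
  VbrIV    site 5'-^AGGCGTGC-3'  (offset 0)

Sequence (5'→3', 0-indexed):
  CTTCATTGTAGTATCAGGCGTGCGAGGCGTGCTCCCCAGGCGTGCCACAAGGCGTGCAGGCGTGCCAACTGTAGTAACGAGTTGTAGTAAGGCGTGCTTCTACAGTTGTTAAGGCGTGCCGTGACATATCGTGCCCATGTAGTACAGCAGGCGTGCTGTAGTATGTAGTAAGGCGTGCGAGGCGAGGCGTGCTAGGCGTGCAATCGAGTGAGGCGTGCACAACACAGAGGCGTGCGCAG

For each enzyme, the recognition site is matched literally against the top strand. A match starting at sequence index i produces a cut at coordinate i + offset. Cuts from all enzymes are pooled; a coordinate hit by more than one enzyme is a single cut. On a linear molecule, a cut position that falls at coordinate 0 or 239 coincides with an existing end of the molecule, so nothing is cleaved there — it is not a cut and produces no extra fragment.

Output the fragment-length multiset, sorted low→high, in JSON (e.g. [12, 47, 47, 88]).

[2,2,4,6,7,8,9,9,11,12,12,13,13,13,14,17,17,17,22,31]

Scan for sites:
  ZebV (TGTAGTA, off=5): starts [6, 69, 82, 137, 156, 163] → cuts [11, 74, 87, 142, 161, 168]
  VbrIV (AGGCGTGC, off=0): starts [15, 24, 37, 49, 57, 89, 111, 148, 170, 184, 193, 210, 227] → cuts [15, 24, 37, 49, 57, 89, 111, 148, 170, 184, 193, 210, 227]

All cut coordinates (distinct, sorted): [11, 15, 24, 37, 49, 57, 74, 87, 89, 111, 142, 148, 161, 168, 170, 184, 193, 210, 227]

Fragment lengths:
  [0,11): 11 bp
  [11,15): 4 bp
  [15,24): 9 bp
  [24,37): 13 bp
  [37,49): 12 bp
  [49,57): 8 bp
  [57,74): 17 bp
  [74,87): 13 bp
  [87,89): 2 bp
  [89,111): 22 bp
  [111,142): 31 bp
  [142,148): 6 bp
  [148,161): 13 bp
  [161,168): 7 bp
  [168,170): 2 bp
  [170,184): 14 bp
  [184,193): 9 bp
  [193,210): 17 bp
  [210,227): 17 bp
  [227,239): 12 bp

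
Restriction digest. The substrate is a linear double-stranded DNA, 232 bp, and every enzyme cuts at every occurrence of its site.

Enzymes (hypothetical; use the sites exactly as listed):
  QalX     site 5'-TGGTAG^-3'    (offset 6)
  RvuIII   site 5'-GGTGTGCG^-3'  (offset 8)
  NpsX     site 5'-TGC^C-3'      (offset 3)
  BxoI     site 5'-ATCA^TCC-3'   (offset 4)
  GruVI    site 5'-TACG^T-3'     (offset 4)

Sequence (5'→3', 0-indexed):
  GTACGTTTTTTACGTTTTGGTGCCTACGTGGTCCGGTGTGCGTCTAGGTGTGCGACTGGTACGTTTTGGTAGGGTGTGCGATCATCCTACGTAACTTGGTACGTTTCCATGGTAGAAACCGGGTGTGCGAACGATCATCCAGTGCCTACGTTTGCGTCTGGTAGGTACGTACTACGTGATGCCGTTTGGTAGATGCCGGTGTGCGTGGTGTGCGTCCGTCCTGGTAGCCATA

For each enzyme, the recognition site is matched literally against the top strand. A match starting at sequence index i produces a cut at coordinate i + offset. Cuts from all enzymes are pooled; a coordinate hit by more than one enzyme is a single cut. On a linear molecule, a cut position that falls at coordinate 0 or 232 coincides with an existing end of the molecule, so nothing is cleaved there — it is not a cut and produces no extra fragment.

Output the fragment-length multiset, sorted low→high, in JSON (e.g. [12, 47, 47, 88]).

[4,4,5,5,5,5,5,6,7,7,8,8,8,9,9,9,9,9,9,10,12,12,12,13,14,14,14]

Per-enzyme occurrences:
  QalX TGGTAG/6: at [66, 109, 158, 186, 221] ⇒ [72, 115, 164, 192, 227]
  RvuIII GGTGTGCG/8: at [34, 46, 72, 121, 197, 206] ⇒ [42, 54, 80, 129, 205, 214]
  NpsX TGCC/3: at [20, 142, 179, 193] ⇒ [23, 145, 182, 196]
  BxoI ATCATCC/4: at [80, 133] ⇒ [84, 137]
  GruVI TACGT/4: at [1, 10, 24, 59, 87, 99, 146, 165, 172] ⇒ [5, 14, 28, 63, 91, 103, 150, 169, 176]

Pooled cuts: [5, 14, 23, 28, 42, 54, 63, 72, 80, 84, 91, 103, 115, 129, 137, 145, 150, 164, 169, 176, 182, 192, 196, 205, 214, 227]

Fragment lengths:
  [0,5): 5 bp
  [5,14): 9 bp
  [14,23): 9 bp
  [23,28): 5 bp
  [28,42): 14 bp
  [42,54): 12 bp
  [54,63): 9 bp
  [63,72): 9 bp
  [72,80): 8 bp
  [80,84): 4 bp
  [84,91): 7 bp
  [91,103): 12 bp
  [103,115): 12 bp
  [115,129): 14 bp
  [129,137): 8 bp
  [137,145): 8 bp
  [145,150): 5 bp
  [150,164): 14 bp
  [164,169): 5 bp
  [169,176): 7 bp
  [176,182): 6 bp
  [182,192): 10 bp
  [192,196): 4 bp
  [196,205): 9 bp
  [205,214): 9 bp
  [214,227): 13 bp
  [227,232): 5 bp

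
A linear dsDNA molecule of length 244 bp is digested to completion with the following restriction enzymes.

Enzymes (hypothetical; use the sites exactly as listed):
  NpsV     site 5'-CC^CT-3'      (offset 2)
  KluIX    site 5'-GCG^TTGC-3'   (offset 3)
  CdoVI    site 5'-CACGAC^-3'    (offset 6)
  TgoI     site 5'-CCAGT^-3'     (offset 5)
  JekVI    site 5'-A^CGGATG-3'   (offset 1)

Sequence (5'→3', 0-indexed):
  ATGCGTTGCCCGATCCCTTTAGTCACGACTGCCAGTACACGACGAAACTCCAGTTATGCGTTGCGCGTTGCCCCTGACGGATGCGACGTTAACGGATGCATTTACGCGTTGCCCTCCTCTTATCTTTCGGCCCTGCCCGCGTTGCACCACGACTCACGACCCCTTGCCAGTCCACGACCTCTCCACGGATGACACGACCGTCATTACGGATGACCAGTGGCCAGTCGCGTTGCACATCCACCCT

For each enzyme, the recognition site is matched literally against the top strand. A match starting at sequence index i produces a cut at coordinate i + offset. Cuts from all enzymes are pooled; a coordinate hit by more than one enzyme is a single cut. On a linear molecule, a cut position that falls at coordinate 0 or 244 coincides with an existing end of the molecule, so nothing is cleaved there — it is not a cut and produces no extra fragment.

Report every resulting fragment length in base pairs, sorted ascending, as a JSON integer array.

Scan for sites:
  NpsV (CCCT, off=2): starts [14, 71, 111, 130, 160, 240] → cuts [16, 73, 113, 132, 162, 242]
  KluIX (GCGTTGC, off=3): starts [2, 57, 64, 105, 138, 226] → cuts [5, 60, 67, 108, 141, 229]
  CdoVI (CACGAC, off=6): starts [23, 37, 147, 154, 172, 192] → cuts [29, 43, 153, 160, 178, 198]
  TgoI (CCAGT, off=5): starts [31, 49, 166, 213, 220] → cuts [36, 54, 171, 218, 225]
  JekVI (ACGGATG, off=1): starts [76, 91, 184, 205] → cuts [77, 92, 185, 206]

All cut coordinates (distinct, sorted): [5, 16, 29, 36, 43, 54, 60, 67, 73, 77, 92, 108, 113, 132, 141, 153, 160, 162, 171, 178, 185, 198, 206, 218, 225, 229, 242]

Fragment lengths:
  [0,5): 5 bp
  [5,16): 11 bp
  [16,29): 13 bp
  [29,36): 7 bp
  [36,43): 7 bp
  [43,54): 11 bp
  [54,60): 6 bp
  [60,67): 7 bp
  [67,73): 6 bp
  [73,77): 4 bp
  [77,92): 15 bp
  [92,108): 16 bp
  [108,113): 5 bp
  [113,132): 19 bp
  [132,141): 9 bp
  [141,153): 12 bp
  [153,160): 7 bp
  [160,162): 2 bp
  [162,171): 9 bp
  [171,178): 7 bp
  [178,185): 7 bp
  [185,198): 13 bp
  [198,206): 8 bp
  [206,218): 12 bp
  [218,225): 7 bp
  [225,229): 4 bp
  [229,242): 13 bp
  [242,244): 2 bp

[2,2,4,4,5,5,6,6,7,7,7,7,7,7,7,8,9,9,11,11,12,12,13,13,13,15,16,19]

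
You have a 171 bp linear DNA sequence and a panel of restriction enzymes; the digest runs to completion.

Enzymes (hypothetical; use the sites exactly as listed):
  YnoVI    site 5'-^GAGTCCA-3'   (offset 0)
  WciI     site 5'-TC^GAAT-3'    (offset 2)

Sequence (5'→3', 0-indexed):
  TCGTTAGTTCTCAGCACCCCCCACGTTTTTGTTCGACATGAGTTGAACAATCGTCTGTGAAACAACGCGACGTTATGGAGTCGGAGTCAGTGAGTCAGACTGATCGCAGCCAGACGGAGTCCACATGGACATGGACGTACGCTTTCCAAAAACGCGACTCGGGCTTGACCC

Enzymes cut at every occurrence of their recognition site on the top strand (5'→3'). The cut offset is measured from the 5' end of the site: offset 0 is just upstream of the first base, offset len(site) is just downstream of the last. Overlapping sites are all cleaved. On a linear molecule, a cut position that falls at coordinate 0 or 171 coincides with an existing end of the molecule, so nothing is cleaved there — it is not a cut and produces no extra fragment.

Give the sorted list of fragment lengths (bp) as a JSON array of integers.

[55,116]

Per-enzyme occurrences:
  YnoVI (GAGTCCA, off=0): starts [116] → cuts [116]
  WciI (TCGAAT, off=2): no sites

All cut coordinates (distinct, sorted): [116]

Fragment lengths:
  [0,116): 116 bp
  [116,171): 55 bp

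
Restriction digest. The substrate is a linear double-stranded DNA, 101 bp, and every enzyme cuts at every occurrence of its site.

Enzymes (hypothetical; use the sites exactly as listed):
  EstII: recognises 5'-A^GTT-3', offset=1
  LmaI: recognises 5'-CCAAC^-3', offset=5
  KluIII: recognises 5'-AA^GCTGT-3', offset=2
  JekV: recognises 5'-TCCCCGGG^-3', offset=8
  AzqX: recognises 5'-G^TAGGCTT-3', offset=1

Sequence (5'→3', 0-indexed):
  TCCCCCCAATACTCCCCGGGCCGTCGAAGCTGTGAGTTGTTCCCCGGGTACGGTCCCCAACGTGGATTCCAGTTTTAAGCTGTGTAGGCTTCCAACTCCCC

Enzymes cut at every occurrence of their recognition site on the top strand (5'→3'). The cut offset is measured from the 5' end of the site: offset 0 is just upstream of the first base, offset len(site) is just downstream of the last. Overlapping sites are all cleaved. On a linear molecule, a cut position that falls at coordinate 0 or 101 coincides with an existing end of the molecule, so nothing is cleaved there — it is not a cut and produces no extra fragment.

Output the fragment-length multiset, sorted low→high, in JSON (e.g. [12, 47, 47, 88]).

Site scan:
  EstII AGTT/1: at [34, 70] ⇒ [35, 71]
  LmaI CCAAC/5: at [56, 91] ⇒ [61, 96]
  KluIII AAGCTGT/2: at [26, 76] ⇒ [28, 78]
  JekV TCCCCGGG/8: at [12, 40] ⇒ [20, 48]
  AzqX GTAGGCTT/1: at [83] ⇒ [84]

Pooled cuts: [20, 28, 35, 48, 61, 71, 78, 84, 96]

Fragments:
  [0,20): 20 bp
  [20,28): 8 bp
  [28,35): 7 bp
  [35,48): 13 bp
  [48,61): 13 bp
  [61,71): 10 bp
  [71,78): 7 bp
  [78,84): 6 bp
  [84,96): 12 bp
  [96,101): 5 bp

[5,6,7,7,8,10,12,13,13,20]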